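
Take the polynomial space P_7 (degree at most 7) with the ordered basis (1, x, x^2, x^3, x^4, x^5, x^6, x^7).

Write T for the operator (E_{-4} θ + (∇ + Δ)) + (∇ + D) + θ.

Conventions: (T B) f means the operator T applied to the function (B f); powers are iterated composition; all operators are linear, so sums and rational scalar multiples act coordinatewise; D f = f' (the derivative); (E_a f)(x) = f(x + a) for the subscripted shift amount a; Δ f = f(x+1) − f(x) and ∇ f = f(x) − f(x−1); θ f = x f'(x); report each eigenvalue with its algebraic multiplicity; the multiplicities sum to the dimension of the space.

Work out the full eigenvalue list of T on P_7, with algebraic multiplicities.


image of 1: 0
image of x: 2x
image of x^2: 4x^2 - 8x + 31
image of x^3: 6x^3 - 24x^2 + 141x - 189
image of x^4: 8x^4 - 48x^3 + 378x^2 - 1012x + 1023
image of x^5: 10x^5 - 80x^4 + 790x^3 - 3170x^2 + 6395x - 5117
image of x^6: 12x^6 - 120x^5 + 1425x^4 - 7620x^3 + 23025x^2 - 36846x + 24575
image of x^7: 14x^7 - 168x^6 + 2331x^5 - 15575x^4 + 62685x^3 - 150465x^2 + 200697x - 114685
the matrix is upper triangular; its diagonal is (0, 2, 4, 6, 8, 10, 12, 14)
for a triangular matrix the eigenvalues are the diagonal entries, with algebraic multiplicity their repetition count

λ = 0 (multiplicity 1), λ = 2 (multiplicity 1), λ = 4 (multiplicity 1), λ = 6 (multiplicity 1), λ = 8 (multiplicity 1), λ = 10 (multiplicity 1), λ = 12 (multiplicity 1), λ = 14 (multiplicity 1)


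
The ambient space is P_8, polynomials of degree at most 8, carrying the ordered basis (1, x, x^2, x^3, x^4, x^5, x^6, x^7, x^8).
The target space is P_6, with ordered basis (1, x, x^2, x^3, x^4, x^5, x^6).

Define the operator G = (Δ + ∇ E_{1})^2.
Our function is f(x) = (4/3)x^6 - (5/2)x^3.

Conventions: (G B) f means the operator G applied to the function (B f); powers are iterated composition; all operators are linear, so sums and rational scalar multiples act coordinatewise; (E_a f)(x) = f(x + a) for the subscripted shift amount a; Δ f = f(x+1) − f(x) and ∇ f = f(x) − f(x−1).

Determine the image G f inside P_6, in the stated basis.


Δ f = 8x^5 + 20x^4 + (80/3)x^3 + (25/2)x^2 + (1/2)x - 7/6
E_{1} f = (4/3)x^6 + 8x^5 + 20x^4 + (145/6)x^3 + (25/2)x^2 + (1/2)x - 7/6
∇ E_{1} f = 8x^5 + 20x^4 + (80/3)x^3 + (25/2)x^2 + (1/2)x - 7/6
(Δ + ∇ E_{1}) f = 16x^5 + 40x^4 + (160/3)x^3 + 25x^2 + x - 7/3
Δ (Δ + ∇ E_{1}) f = 80x^4 + 320x^3 + 560x^2 + 450x + 406/3
E_{1} (Δ + ∇ E_{1}) f = 16x^5 + 120x^4 + (1120/3)x^3 + 585x^2 + 451x + 133
∇ E_{1} (Δ + ∇ E_{1}) f = 80x^4 + 320x^3 + 560x^2 + 450x + 406/3
(Δ + ∇ E_{1}) (Δ + ∇ E_{1}) f = 160x^4 + 640x^3 + 1120x^2 + 900x + 812/3

the image equals g(x) = 160x^4 + 640x^3 + 1120x^2 + 900x + 812/3


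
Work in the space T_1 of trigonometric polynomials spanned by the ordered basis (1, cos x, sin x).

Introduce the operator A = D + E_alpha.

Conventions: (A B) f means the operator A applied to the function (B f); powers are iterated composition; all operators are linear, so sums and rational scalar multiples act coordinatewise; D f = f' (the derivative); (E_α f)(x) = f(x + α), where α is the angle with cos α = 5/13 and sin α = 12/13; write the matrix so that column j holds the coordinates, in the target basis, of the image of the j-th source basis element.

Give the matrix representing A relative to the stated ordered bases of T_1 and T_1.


the matrix is [[1, 0, 0]; [0, 5/13, 25/13]; [0, -25/13, 5/13]] (rows listed top to bottom)

image of 1: 1
image of cos x: (5/13)cos x - (25/13)sin x
image of sin x: (25/13)cos x + (5/13)sin x
each image's coordinates form column j of the matrix


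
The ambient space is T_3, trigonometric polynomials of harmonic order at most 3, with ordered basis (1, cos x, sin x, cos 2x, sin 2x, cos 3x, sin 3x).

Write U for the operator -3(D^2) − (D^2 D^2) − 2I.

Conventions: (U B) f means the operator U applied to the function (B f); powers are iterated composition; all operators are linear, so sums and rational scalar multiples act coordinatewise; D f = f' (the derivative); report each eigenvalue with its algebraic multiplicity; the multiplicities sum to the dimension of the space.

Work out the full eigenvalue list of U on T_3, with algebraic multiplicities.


λ = -56 (multiplicity 2), λ = -6 (multiplicity 2), λ = -2 (multiplicity 1), λ = 0 (multiplicity 2)

image of 1: -2
image of cos x: 0
image of sin x: 0
image of cos 2x: -6cos 2x
image of sin 2x: -6sin 2x
image of cos 3x: -56cos 3x
image of sin 3x: -56sin 3x
the matrix is diagonal; its diagonal is (-2, 0, 0, -6, -6, -56, -56)
for a triangular matrix the eigenvalues are the diagonal entries, with algebraic multiplicity their repetition count


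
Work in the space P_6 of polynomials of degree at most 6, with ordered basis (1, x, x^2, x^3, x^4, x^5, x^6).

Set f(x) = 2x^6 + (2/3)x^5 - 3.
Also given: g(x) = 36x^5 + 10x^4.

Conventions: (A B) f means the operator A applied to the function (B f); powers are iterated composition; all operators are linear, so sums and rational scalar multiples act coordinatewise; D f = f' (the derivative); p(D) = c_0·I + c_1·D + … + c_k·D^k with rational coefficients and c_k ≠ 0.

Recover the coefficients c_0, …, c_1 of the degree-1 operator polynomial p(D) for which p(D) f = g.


p(D) = 3·D, i.e. c_0 = 0, c_1 = 3

D^0 f = 2x^6 + (2/3)x^5 - 3
D^1 f = 12x^5 + (10/3)x^4
matching coefficients of g against c_0 f + c_1 Df + … from the top degree down determines the c_i
solution: c_0 = 0, c_1 = 3


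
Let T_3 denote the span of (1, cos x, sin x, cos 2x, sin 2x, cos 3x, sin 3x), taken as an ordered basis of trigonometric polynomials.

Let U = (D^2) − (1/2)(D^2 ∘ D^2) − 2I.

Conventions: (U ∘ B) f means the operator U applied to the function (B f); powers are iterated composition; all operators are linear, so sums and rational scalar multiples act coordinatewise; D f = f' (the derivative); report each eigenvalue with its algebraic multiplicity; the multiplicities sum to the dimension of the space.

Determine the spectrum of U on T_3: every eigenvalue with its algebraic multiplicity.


image of 1: -2
image of cos x: -(7/2)cos x
image of sin x: -(7/2)sin x
image of cos 2x: -14cos 2x
image of sin 2x: -14sin 2x
image of cos 3x: -(103/2)cos 3x
image of sin 3x: -(103/2)sin 3x
the matrix is diagonal; its diagonal is (-2, -7/2, -7/2, -14, -14, -103/2, -103/2)
for a triangular matrix the eigenvalues are the diagonal entries, with algebraic multiplicity their repetition count

λ = -103/2 (multiplicity 2), λ = -14 (multiplicity 2), λ = -7/2 (multiplicity 2), λ = -2 (multiplicity 1)


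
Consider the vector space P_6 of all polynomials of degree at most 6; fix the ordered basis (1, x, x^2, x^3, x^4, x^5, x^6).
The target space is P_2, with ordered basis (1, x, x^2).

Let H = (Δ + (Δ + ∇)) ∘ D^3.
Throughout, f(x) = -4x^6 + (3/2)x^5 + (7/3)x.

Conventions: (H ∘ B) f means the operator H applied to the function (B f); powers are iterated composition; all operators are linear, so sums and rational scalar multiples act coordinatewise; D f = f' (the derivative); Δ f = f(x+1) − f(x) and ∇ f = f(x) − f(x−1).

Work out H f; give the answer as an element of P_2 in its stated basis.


D f = -24x^5 + (15/2)x^4 + 7/3
D D f = -120x^4 + 30x^3
D D D f = -480x^3 + 90x^2
Δ D^3 f = -1440x^2 - 1260x - 390
Δ D^3 f = -1440x^2 - 1260x - 390
∇ D^3 f = -1440x^2 + 1620x - 570
(Δ + ∇) D^3 f = -2880x^2 + 360x - 960
(Δ + (Δ + ∇)) D^3 f = -4320x^2 - 900x - 1350

g(x) = -4320x^2 - 900x - 1350


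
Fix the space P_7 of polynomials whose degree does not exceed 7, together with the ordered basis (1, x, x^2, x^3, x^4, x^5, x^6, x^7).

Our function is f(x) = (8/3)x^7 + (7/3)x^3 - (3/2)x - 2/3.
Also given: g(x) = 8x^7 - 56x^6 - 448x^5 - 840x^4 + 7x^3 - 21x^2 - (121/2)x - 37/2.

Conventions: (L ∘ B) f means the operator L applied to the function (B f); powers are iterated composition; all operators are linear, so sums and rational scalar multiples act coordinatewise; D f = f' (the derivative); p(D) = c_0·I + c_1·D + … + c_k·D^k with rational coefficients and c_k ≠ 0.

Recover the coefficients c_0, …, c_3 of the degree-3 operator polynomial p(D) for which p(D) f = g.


p(D) = 3·I − 3·D − 4·D^2 − (3/2)·D^3, i.e. c_0 = 3, c_1 = -3, c_2 = -4, c_3 = -3/2

D^0 f = (8/3)x^7 + (7/3)x^3 - (3/2)x - 2/3
D^1 f = (56/3)x^6 + 7x^2 - 3/2
D^2 f = 112x^5 + 14x
D^3 f = 560x^4 + 14
matching coefficients of g against c_0 f + c_1 Df + … from the top degree down determines the c_i
solution: c_0 = 3, c_1 = -3, c_2 = -4, c_3 = -3/2


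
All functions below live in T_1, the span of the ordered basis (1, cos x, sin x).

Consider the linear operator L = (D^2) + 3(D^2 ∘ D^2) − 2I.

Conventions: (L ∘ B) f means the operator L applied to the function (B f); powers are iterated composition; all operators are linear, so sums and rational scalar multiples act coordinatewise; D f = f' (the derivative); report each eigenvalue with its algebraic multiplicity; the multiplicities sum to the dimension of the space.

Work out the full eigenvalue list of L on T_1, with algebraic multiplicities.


image of 1: -2
image of cos x: 0
image of sin x: 0
the matrix is diagonal; its diagonal is (-2, 0, 0)
for a triangular matrix the eigenvalues are the diagonal entries, with algebraic multiplicity their repetition count

λ = -2 (multiplicity 1), λ = 0 (multiplicity 2)


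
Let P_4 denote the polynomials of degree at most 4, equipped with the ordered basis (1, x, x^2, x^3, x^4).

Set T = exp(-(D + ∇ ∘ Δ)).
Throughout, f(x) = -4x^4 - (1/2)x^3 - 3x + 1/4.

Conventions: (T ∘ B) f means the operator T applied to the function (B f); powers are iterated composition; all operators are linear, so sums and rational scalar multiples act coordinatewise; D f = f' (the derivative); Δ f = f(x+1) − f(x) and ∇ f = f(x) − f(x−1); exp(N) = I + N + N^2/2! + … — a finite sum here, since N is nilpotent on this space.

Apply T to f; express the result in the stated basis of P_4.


order-1 term: 16x^3 + (99/2)x^2 + 3x + 11
order-2 term: -24x^2 - (195/2)x - 51
order-3 term: 16x + 97/2
order-4 term: -4
the series for exp(-(D + ∇ ∘ Δ)) f terminates at order 4
exp(-(D + ∇ ∘ Δ)) f = -4x^4 + (31/2)x^3 + (51/2)x^2 - (163/2)x + 19/4

the image equals g(x) = -4x^4 + (31/2)x^3 + (51/2)x^2 - (163/2)x + 19/4


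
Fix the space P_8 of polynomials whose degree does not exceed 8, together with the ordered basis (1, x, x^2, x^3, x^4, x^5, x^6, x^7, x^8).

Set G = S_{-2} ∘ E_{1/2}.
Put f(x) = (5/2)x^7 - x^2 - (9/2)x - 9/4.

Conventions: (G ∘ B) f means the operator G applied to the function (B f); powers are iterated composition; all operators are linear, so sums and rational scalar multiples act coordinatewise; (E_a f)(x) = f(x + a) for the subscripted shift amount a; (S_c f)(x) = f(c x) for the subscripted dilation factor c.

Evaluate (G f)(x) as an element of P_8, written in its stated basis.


E_{1/2} f = (5/2)x^7 + (35/4)x^6 + (105/8)x^5 + (175/16)x^4 + (175/32)x^3 + (41/64)x^2 - (669/128)x - 1211/256
S_{-2} E_{1/2} f = -320x^7 + 560x^6 - 420x^5 + 175x^4 - (175/4)x^3 + (41/16)x^2 + (669/64)x - 1211/256

the image equals g(x) = -320x^7 + 560x^6 - 420x^5 + 175x^4 - (175/4)x^3 + (41/16)x^2 + (669/64)x - 1211/256


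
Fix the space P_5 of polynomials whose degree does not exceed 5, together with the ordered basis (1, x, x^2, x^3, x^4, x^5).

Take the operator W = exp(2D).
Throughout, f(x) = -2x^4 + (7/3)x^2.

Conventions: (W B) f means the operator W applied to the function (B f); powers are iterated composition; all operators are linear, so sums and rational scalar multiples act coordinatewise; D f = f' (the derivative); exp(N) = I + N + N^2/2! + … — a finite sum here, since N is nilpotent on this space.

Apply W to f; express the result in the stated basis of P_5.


the result is g(x) = -2x^4 - 16x^3 - (137/3)x^2 - (164/3)x - 68/3

order-1 term: -16x^3 + (28/3)x
order-2 term: -48x^2 + 28/3
order-3 term: -64x
order-4 term: -32
the series for exp(2D) f terminates at order 4
exp(2D) f = -2x^4 - 16x^3 - (137/3)x^2 - (164/3)x - 68/3


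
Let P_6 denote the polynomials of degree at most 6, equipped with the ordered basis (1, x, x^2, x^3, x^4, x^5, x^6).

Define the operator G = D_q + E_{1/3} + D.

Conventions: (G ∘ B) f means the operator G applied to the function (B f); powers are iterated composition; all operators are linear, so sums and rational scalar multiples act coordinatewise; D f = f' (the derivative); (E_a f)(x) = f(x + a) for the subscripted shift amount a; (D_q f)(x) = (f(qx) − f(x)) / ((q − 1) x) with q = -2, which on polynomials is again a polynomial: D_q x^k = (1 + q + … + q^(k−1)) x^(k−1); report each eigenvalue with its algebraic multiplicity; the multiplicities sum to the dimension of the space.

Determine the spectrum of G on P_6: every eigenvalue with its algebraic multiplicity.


image of 1: 1
image of x: x + 7/3
image of x^2: x^2 + (5/3)x + 1/9
image of x^3: x^3 + 7x^2 + (1/3)x + 1/27
image of x^4: x^4 + (1/3)x^3 + (2/3)x^2 + (4/27)x + 1/81
image of x^5: x^5 + (53/3)x^4 + (10/9)x^3 + (10/27)x^2 + (5/81)x + 1/243
image of x^6: x^6 - 13x^5 + (5/3)x^4 + (20/27)x^3 + (5/27)x^2 + (2/81)x + 1/729
the matrix is upper triangular; its diagonal is (1, 1, 1, 1, 1, 1, 1)
for a triangular matrix the eigenvalues are the diagonal entries, with algebraic multiplicity their repetition count

λ = 1 (multiplicity 7)


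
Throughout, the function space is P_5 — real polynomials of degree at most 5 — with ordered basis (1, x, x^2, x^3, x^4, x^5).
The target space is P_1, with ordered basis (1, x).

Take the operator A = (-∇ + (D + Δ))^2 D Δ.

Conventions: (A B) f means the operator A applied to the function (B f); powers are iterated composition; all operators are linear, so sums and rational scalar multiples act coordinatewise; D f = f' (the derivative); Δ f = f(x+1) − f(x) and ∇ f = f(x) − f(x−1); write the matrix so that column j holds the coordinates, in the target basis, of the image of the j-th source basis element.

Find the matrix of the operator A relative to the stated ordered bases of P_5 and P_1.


image of 1: 0
image of x: 0
image of x^2: 0
image of x^3: 0
image of x^4: 24
image of x^5: 120x + 300
each image's coordinates form column j of the matrix

the matrix is [[0, 0, 0, 0, 24, 300]; [0, 0, 0, 0, 0, 120]] (rows listed top to bottom)


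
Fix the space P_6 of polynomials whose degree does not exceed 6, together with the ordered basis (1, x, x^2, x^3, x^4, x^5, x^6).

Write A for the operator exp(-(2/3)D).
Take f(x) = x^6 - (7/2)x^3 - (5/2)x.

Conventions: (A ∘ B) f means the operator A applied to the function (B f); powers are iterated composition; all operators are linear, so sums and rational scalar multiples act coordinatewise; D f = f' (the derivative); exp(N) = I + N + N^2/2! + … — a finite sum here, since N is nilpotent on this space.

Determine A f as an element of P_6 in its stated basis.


the result is g(x) = x^6 - 4x^5 + (20/3)x^4 - (509/54)x^3 + (269/27)x^2 - (1289/162)x + 2035/729

order-1 term: -4x^5 + 7x^2 + 5/3
order-2 term: (20/3)x^4 - (14/3)x
order-3 term: -(160/27)x^3 + 28/27
order-4 term: (80/27)x^2
order-5 term: -(64/81)x
order-6 term: 64/729
the series for exp(-(2/3)D) f terminates at order 6
exp(-(2/3)D) f = x^6 - 4x^5 + (20/3)x^4 - (509/54)x^3 + (269/27)x^2 - (1289/162)x + 2035/729


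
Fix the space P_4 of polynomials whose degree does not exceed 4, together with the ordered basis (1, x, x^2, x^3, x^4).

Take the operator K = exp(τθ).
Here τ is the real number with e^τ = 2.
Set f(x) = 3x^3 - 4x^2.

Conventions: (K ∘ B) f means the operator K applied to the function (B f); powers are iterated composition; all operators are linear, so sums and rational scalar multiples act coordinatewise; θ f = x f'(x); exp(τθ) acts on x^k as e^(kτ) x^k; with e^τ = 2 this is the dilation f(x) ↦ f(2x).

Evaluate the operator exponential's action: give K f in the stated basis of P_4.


the image equals g(x) = 24x^3 - 16x^2

exp(τθ) x^k = e^(kτ) x^k; with e^τ = 2 this sends x^k to 2^k x^k
x^2 ↦ 4 x^2
x^3 ↦ 8 x^3
applying this coordinatewise to f: exp(τθ) f = 24x^3 - 16x^2


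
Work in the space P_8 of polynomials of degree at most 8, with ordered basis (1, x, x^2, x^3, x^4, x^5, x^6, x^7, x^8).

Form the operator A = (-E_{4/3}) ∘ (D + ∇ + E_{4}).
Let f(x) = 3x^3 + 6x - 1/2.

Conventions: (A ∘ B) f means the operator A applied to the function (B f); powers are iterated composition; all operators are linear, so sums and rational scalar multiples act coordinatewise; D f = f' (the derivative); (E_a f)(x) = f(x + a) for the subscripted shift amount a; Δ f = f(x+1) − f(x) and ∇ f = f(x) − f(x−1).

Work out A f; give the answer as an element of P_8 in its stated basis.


D f = 9x^2 + 6
∇ f = 9x^2 - 9x + 9
E_{4} f = 3x^3 + 36x^2 + 150x + 431/2
(D + ∇ + E_{4}) f = 3x^3 + 54x^2 + 141x + 461/2
E_{4/3} (D + ∇ + E_{4}) f = 3x^3 + 66x^2 + 301x + 9389/18
(-E_{4/3}) (D + ∇ + E_{4}) f = -3x^3 - 66x^2 - 301x - 9389/18

g(x) = -3x^3 - 66x^2 - 301x - 9389/18


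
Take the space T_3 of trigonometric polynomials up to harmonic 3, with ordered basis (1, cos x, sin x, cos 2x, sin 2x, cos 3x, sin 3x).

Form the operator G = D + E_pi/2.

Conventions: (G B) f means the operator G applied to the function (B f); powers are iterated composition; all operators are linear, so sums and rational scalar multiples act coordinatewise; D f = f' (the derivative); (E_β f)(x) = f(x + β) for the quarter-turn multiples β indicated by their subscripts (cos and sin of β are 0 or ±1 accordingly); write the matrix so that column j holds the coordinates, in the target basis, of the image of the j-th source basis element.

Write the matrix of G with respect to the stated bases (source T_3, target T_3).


image of 1: 1
image of cos x: -2sin x
image of sin x: 2cos x
image of cos 2x: -cos 2x - 2sin 2x
image of sin 2x: 2cos 2x - sin 2x
image of cos 3x: -2sin 3x
image of sin 3x: 2cos 3x
each image's coordinates form column j of the matrix

the matrix is [[1, 0, 0, 0, 0, 0, 0]; [0, 0, 2, 0, 0, 0, 0]; [0, -2, 0, 0, 0, 0, 0]; [0, 0, 0, -1, 2, 0, 0]; [0, 0, 0, -2, -1, 0, 0]; [0, 0, 0, 0, 0, 0, 2]; [0, 0, 0, 0, 0, -2, 0]] (rows listed top to bottom)


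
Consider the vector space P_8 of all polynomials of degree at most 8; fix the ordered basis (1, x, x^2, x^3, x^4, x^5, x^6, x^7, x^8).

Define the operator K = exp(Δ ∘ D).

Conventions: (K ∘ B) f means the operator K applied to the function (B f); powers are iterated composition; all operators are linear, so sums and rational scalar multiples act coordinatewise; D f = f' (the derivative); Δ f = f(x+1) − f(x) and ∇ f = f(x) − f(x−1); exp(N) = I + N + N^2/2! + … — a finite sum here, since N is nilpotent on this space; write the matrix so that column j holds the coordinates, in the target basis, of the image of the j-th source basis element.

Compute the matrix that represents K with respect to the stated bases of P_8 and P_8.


image of 1: 1
image of x: x
image of x^2: x^2 + 2
image of x^3: x^3 + 6x + 3
image of x^4: x^4 + 12x^2 + 12x + 16
image of x^5: x^5 + 20x^3 + 30x^2 + 80x + 65
image of x^6: x^6 + 30x^4 + 60x^3 + 240x^2 + 390x + 336
image of x^7: x^7 + 42x^5 + 105x^4 + 560x^3 + 1365x^2 + 2352x + 1897
image of x^8: x^8 + 56x^6 + 168x^5 + 1120x^4 + 3640x^3 + 9408x^2 + 15176x + 11824
each image's coordinates form column j of the matrix

the matrix is [[1, 0, 2, 3, 16, 65, 336, 1897, 11824]; [0, 1, 0, 6, 12, 80, 390, 2352, 15176]; [0, 0, 1, 0, 12, 30, 240, 1365, 9408]; [0, 0, 0, 1, 0, 20, 60, 560, 3640]; [0, 0, 0, 0, 1, 0, 30, 105, 1120]; [0, 0, 0, 0, 0, 1, 0, 42, 168]; [0, 0, 0, 0, 0, 0, 1, 0, 56]; [0, 0, 0, 0, 0, 0, 0, 1, 0]; [0, 0, 0, 0, 0, 0, 0, 0, 1]] (rows listed top to bottom)


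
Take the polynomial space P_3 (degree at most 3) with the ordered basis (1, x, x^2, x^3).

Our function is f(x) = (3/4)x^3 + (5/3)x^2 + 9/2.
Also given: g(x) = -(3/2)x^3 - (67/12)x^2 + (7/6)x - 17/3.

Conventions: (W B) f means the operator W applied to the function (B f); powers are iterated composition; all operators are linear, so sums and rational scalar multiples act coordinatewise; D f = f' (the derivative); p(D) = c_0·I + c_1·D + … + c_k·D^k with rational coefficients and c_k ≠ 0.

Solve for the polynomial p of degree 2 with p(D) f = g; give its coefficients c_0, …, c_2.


c_0 = -2, c_1 = -1, c_2 = 1

D^0 f = (3/4)x^3 + (5/3)x^2 + 9/2
D^1 f = (9/4)x^2 + (10/3)x
D^2 f = (9/2)x + 10/3
matching coefficients of g against c_0 f + c_1 Df + … from the top degree down determines the c_i
solution: c_0 = -2, c_1 = -1, c_2 = 1


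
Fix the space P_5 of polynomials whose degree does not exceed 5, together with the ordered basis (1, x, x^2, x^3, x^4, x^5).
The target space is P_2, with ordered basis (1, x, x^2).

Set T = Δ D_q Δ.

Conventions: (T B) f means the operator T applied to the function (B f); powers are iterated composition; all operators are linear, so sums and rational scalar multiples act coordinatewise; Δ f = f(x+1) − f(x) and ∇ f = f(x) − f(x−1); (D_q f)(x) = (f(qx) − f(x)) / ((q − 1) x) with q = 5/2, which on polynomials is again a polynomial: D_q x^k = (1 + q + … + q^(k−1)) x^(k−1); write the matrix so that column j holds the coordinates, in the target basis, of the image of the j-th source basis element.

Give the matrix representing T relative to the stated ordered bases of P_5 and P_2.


image of 1: 0
image of x: 0
image of x^2: 0
image of x^3: 21/2
image of x^4: 78x + 60
image of x^5: (3045/8)x^2 + (4605/8)x + 2075/8
each image's coordinates form column j of the matrix

the matrix is [[0, 0, 0, 21/2, 60, 2075/8]; [0, 0, 0, 0, 78, 4605/8]; [0, 0, 0, 0, 0, 3045/8]] (rows listed top to bottom)


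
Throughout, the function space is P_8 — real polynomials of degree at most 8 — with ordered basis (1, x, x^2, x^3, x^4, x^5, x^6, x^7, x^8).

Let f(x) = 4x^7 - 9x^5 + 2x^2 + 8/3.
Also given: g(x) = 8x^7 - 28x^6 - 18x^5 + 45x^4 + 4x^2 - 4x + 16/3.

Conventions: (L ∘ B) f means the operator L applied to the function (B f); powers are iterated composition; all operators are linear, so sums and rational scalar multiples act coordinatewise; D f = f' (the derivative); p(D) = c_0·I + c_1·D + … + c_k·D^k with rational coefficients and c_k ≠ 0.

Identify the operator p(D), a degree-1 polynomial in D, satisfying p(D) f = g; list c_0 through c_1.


D^0 f = 4x^7 - 9x^5 + 2x^2 + 8/3
D^1 f = 28x^6 - 45x^4 + 4x
matching coefficients of g against c_0 f + c_1 Df + … from the top degree down determines the c_i
solution: c_0 = 2, c_1 = -1

c_0 = 2, c_1 = -1


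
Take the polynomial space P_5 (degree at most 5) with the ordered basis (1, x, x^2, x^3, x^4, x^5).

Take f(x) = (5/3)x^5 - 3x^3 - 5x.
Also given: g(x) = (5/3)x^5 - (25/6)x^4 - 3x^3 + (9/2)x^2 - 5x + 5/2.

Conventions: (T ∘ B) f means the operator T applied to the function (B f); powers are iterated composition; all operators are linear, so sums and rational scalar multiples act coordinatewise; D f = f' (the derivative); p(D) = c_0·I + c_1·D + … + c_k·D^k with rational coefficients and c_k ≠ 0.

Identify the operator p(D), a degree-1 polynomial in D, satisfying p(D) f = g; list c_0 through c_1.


D^0 f = (5/3)x^5 - 3x^3 - 5x
D^1 f = (25/3)x^4 - 9x^2 - 5
matching coefficients of g against c_0 f + c_1 Df + … from the top degree down determines the c_i
solution: c_0 = 1, c_1 = -1/2

p(D) = I − (1/2)·D, i.e. c_0 = 1, c_1 = -1/2


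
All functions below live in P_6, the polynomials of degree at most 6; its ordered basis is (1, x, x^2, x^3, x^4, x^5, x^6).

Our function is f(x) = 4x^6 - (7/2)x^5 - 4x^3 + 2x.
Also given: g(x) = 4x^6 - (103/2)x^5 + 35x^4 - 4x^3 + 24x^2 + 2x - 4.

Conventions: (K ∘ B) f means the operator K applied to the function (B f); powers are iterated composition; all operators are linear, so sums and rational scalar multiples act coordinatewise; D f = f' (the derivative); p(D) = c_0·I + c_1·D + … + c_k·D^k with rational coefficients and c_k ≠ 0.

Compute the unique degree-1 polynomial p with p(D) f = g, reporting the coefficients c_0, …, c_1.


D^0 f = 4x^6 - (7/2)x^5 - 4x^3 + 2x
D^1 f = 24x^5 - (35/2)x^4 - 12x^2 + 2
matching coefficients of g against c_0 f + c_1 Df + … from the top degree down determines the c_i
solution: c_0 = 1, c_1 = -2

c_0 = 1, c_1 = -2


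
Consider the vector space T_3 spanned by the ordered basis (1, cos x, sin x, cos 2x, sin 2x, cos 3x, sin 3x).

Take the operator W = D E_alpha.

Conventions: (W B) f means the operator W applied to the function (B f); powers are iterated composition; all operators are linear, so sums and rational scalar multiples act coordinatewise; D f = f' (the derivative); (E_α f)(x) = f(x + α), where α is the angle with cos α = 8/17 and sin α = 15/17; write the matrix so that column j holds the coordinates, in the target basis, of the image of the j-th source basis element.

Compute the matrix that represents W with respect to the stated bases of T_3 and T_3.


the matrix is [[0, 0, 0, 0, 0, 0, 0]; [0, -15/17, 8/17, 0, 0, 0, 0]; [0, -8/17, -15/17, 0, 0, 0, 0]; [0, 0, 0, -480/289, -322/289, 0, 0]; [0, 0, 0, 322/289, -480/289, 0, 0]; [0, 0, 0, 0, 0, 1485/4913, -14664/4913]; [0, 0, 0, 0, 0, 14664/4913, 1485/4913]] (rows listed top to bottom)

image of 1: 0
image of cos x: -(15/17)cos x - (8/17)sin x
image of sin x: (8/17)cos x - (15/17)sin x
image of cos 2x: -(480/289)cos 2x + (322/289)sin 2x
image of sin 2x: -(322/289)cos 2x - (480/289)sin 2x
image of cos 3x: (1485/4913)cos 3x + (14664/4913)sin 3x
image of sin 3x: -(14664/4913)cos 3x + (1485/4913)sin 3x
each image's coordinates form column j of the matrix


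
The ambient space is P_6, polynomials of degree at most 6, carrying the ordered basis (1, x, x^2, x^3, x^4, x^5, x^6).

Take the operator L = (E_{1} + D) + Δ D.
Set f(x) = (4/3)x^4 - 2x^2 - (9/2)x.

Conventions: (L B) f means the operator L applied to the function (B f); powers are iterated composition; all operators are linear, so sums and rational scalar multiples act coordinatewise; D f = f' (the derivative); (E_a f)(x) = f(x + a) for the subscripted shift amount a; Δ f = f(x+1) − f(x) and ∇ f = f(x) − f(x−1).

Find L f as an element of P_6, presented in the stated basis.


E_{1} f = (4/3)x^4 + (16/3)x^3 + 6x^2 - (19/6)x - 31/6
D f = (16/3)x^3 - 4x - 9/2
(E_{1} + D) f = (4/3)x^4 + (32/3)x^3 + 6x^2 - (43/6)x - 29/3
D f = (16/3)x^3 - 4x - 9/2
Δ D f = 16x^2 + 16x + 4/3
((E_{1} + D) + Δ D) f = (4/3)x^4 + (32/3)x^3 + 22x^2 + (53/6)x - 25/3

g(x) = (4/3)x^4 + (32/3)x^3 + 22x^2 + (53/6)x - 25/3


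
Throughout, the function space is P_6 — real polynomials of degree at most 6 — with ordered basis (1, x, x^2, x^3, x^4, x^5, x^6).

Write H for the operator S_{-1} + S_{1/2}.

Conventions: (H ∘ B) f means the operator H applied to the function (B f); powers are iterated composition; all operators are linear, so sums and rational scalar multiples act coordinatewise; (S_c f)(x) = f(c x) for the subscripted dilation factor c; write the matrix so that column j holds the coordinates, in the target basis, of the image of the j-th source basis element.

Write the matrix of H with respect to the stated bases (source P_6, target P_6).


image of 1: 2
image of x: -(1/2)x
image of x^2: (5/4)x^2
image of x^3: -(7/8)x^3
image of x^4: (17/16)x^4
image of x^5: -(31/32)x^5
image of x^6: (65/64)x^6
each image's coordinates form column j of the matrix

the matrix is [[2, 0, 0, 0, 0, 0, 0]; [0, -1/2, 0, 0, 0, 0, 0]; [0, 0, 5/4, 0, 0, 0, 0]; [0, 0, 0, -7/8, 0, 0, 0]; [0, 0, 0, 0, 17/16, 0, 0]; [0, 0, 0, 0, 0, -31/32, 0]; [0, 0, 0, 0, 0, 0, 65/64]] (rows listed top to bottom)


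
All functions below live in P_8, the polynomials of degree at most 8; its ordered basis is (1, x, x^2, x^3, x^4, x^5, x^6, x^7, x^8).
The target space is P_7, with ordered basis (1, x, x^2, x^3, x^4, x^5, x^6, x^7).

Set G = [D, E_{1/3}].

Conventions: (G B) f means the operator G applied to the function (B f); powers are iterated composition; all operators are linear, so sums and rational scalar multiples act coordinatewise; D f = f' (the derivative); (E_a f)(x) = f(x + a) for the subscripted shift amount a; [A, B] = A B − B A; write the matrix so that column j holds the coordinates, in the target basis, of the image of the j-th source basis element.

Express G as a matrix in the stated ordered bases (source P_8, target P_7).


the matrix is [[0, 0, 0, 0, 0, 0, 0, 0, 0]; [0, 0, 0, 0, 0, 0, 0, 0, 0]; [0, 0, 0, 0, 0, 0, 0, 0, 0]; [0, 0, 0, 0, 0, 0, 0, 0, 0]; [0, 0, 0, 0, 0, 0, 0, 0, 0]; [0, 0, 0, 0, 0, 0, 0, 0, 0]; [0, 0, 0, 0, 0, 0, 0, 0, 0]; [0, 0, 0, 0, 0, 0, 0, 0, 0]] (rows listed top to bottom)

image of 1: 0
image of x: 0
image of x^2: 0
image of x^3: 0
image of x^4: 0
image of x^5: 0
image of x^6: 0
image of x^7: 0
image of x^8: 0
each image's coordinates form column j of the matrix


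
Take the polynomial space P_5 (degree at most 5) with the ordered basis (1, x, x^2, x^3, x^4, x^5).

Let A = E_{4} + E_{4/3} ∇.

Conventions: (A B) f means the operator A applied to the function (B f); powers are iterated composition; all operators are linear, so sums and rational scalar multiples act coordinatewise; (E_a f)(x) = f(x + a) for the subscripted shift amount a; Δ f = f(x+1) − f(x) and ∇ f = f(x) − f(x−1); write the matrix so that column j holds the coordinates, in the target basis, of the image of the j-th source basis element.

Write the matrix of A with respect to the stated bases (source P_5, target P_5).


image of 1: 1
image of x: x + 5
image of x^2: x^2 + 10x + 53/3
image of x^3: x^3 + 15x^2 + 53x + 199/3
image of x^4: x^4 + 20x^3 + 106x^2 + (796/3)x + 6997/27
image of x^5: x^5 + 25x^4 + (530/3)x^3 + (1990/3)x^2 + (34985/27)x + 83285/81
each image's coordinates form column j of the matrix

the matrix is [[1, 5, 53/3, 199/3, 6997/27, 83285/81]; [0, 1, 10, 53, 796/3, 34985/27]; [0, 0, 1, 15, 106, 1990/3]; [0, 0, 0, 1, 20, 530/3]; [0, 0, 0, 0, 1, 25]; [0, 0, 0, 0, 0, 1]] (rows listed top to bottom)


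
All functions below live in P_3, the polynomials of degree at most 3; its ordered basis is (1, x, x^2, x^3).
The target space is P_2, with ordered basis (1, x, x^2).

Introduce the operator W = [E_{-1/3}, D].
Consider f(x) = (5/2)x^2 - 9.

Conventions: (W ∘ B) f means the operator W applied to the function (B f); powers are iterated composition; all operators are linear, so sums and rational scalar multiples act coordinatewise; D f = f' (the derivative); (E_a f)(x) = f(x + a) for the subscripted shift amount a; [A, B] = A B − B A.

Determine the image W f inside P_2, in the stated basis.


the image equals g(x) = 0

D f = 5x
E_{-1/3} D f = 5x - 5/3
E_{-1/3} f = (5/2)x^2 - (5/3)x - 157/18
D E_{-1/3} f = 5x - 5/3
[E_{-1/3}, D] f = 0


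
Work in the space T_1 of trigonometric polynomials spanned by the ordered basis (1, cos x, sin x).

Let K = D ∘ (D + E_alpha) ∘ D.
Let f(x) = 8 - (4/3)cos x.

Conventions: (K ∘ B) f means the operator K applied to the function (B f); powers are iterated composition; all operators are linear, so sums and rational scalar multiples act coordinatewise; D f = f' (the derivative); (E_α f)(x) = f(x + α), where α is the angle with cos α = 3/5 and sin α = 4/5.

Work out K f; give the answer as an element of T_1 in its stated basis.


the result is g(x) = (4/5)cos x - (12/5)sin x

D f = (4/3)sin x
D D f = (4/3)cos x
E_alpha D f = (16/15)cos x + (4/5)sin x
(D + E_alpha) D f = (12/5)cos x + (4/5)sin x
D (D + E_alpha) D f = (4/5)cos x - (12/5)sin x


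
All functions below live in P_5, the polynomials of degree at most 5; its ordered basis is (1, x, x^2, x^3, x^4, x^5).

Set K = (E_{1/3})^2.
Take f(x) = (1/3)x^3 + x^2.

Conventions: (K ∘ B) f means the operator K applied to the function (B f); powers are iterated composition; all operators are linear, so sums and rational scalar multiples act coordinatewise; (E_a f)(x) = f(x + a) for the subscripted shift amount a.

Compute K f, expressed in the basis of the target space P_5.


E_{1/3} f = (1/3)x^3 + (4/3)x^2 + (7/9)x + 10/81
E_{1/3} E_{1/3} f = (1/3)x^3 + (5/3)x^2 + (16/9)x + 44/81

the image equals g(x) = (1/3)x^3 + (5/3)x^2 + (16/9)x + 44/81


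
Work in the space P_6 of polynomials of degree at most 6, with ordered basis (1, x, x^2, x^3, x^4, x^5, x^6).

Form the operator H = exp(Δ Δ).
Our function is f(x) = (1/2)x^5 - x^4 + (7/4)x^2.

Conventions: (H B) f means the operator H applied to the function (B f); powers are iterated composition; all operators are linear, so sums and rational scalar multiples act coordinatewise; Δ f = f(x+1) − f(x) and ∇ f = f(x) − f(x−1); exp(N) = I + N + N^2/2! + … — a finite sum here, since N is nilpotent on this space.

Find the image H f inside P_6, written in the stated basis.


order-1 term: 10x^3 + 18x^2 + 11x + 9/2
order-2 term: 30x + 48
the series for exp(Δ Δ) f terminates at order 2
exp(Δ Δ) f = (1/2)x^5 - x^4 + 10x^3 + (79/4)x^2 + 41x + 105/2

the image equals g(x) = (1/2)x^5 - x^4 + 10x^3 + (79/4)x^2 + 41x + 105/2


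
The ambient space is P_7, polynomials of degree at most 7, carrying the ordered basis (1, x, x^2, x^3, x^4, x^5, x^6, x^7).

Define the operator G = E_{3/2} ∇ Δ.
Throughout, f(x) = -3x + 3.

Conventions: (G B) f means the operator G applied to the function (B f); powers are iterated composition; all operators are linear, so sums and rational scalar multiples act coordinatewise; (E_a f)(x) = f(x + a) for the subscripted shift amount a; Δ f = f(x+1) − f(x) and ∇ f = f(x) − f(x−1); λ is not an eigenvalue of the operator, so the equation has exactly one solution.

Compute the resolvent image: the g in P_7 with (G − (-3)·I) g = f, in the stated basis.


g(x) = -x + 1

write g with unknown coordinates in the stated basis and equate coefficients in (G − (-3)·I) g = f
solving from the highest basis element down gives g = -x + 1
check: G g = 0
so G g − (-3)·g = -3x + 3 = f ✓


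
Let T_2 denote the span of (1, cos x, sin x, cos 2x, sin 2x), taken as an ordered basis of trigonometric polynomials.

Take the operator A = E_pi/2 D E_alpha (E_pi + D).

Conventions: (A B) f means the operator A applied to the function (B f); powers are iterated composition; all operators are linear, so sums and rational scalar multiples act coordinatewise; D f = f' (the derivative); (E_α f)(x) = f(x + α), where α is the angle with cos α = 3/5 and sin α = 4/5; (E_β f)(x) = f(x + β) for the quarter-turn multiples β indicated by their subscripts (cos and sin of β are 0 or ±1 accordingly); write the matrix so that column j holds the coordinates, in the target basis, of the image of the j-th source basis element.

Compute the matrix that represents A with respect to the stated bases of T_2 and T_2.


image of 1: 0
image of cos x: (7/5)cos x - (1/5)sin x
image of sin x: (1/5)cos x + (7/5)sin x
image of cos 2x: (4/5)cos 2x - (22/5)sin 2x
image of sin 2x: (22/5)cos 2x + (4/5)sin 2x
each image's coordinates form column j of the matrix

the matrix is [[0, 0, 0, 0, 0]; [0, 7/5, 1/5, 0, 0]; [0, -1/5, 7/5, 0, 0]; [0, 0, 0, 4/5, 22/5]; [0, 0, 0, -22/5, 4/5]] (rows listed top to bottom)


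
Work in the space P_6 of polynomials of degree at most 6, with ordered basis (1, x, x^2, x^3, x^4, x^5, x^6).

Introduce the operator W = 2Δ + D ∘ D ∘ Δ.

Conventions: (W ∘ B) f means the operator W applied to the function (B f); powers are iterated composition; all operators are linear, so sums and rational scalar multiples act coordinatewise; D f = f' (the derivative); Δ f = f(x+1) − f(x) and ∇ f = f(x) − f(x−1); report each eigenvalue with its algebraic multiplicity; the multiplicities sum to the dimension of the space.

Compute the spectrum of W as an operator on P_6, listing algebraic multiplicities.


λ = 0 (multiplicity 7)

image of 1: 0
image of x: 2
image of x^2: 4x + 2
image of x^3: 6x^2 + 6x + 8
image of x^4: 8x^3 + 12x^2 + 32x + 14
image of x^5: 10x^4 + 20x^3 + 80x^2 + 70x + 22
image of x^6: 12x^5 + 30x^4 + 160x^3 + 210x^2 + 132x + 32
the matrix is upper triangular; its diagonal is (0, 0, 0, 0, 0, 0, 0)
for a triangular matrix the eigenvalues are the diagonal entries, with algebraic multiplicity their repetition count


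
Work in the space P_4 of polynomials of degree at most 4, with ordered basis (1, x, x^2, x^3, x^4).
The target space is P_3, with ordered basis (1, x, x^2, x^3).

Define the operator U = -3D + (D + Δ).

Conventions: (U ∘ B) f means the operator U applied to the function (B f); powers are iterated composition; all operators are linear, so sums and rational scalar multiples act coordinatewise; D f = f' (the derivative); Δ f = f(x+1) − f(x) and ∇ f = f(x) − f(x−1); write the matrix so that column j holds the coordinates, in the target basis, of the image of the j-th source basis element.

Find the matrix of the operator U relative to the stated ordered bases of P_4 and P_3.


the matrix is [[0, -1, 1, 1, 1]; [0, 0, -2, 3, 4]; [0, 0, 0, -3, 6]; [0, 0, 0, 0, -4]] (rows listed top to bottom)

image of 1: 0
image of x: -1
image of x^2: -2x + 1
image of x^3: -3x^2 + 3x + 1
image of x^4: -4x^3 + 6x^2 + 4x + 1
each image's coordinates form column j of the matrix


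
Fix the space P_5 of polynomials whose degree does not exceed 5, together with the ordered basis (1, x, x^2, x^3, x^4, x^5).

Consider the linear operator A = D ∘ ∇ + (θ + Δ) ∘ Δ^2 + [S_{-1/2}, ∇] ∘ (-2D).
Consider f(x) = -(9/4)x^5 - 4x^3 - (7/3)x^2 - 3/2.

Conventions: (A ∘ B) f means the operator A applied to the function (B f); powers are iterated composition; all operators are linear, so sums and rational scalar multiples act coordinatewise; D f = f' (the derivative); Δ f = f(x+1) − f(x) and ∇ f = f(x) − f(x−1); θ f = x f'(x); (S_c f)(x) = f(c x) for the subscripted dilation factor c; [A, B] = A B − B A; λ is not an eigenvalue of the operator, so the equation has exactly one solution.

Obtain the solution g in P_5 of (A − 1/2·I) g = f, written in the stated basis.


write g with unknown coordinates in the stated basis and equate coefficients in (A − 1/2·I) g = f
solving from the highest basis element down gives g = (9/2)x^5 + (1591/2)x^3 + (17471/12)x^2 + (72087/2)x + 40261/24
check: A g = (1575/4)x^3 + (5805/8)x^2 + (72087/4)x + 40189/48
so A g − 1/2·g = -(9/4)x^5 - 4x^3 - (7/3)x^2 - 3/2 = f ✓

g(x) = (9/2)x^5 + (1591/2)x^3 + (17471/12)x^2 + (72087/2)x + 40261/24


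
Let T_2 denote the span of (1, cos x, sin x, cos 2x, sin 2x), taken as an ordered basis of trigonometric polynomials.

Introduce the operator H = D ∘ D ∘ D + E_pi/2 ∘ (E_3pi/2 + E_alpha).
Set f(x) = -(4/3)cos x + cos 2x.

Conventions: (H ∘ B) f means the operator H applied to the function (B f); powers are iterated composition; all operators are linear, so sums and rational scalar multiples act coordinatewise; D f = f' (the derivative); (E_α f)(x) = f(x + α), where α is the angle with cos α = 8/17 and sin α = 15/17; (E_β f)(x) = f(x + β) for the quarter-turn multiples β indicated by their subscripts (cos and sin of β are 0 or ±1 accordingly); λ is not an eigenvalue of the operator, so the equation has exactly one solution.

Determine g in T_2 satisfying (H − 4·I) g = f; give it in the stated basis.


the image equals g(x) = (88/261)cos x + (4/87)sin x - (353/12130)cos 2x - (638/6065)sin 2x

write g with unknown coordinates in the stated basis and equate coefficients in (H − 4·I) g = f
solving from the highest basis element down gives g = (88/261)cos x + (4/87)sin x - (353/12130)cos 2x - (638/6065)sin 2x
check: H g = (4/261)cos x + (16/87)sin x + (5359/6065)cos 2x - (2552/6065)sin 2x
so H g − 4·g = -(4/3)cos x + cos 2x = f ✓


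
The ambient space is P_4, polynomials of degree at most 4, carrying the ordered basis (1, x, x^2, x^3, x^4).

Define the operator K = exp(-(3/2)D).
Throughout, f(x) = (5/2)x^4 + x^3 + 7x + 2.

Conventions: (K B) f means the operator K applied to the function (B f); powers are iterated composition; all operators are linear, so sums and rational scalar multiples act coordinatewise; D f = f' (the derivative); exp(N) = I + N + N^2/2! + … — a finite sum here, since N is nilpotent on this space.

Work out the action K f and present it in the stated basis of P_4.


the result is g(x) = (5/2)x^4 - 14x^3 + (117/4)x^2 - 20x + 25/32

order-1 term: -15x^3 - (9/2)x^2 - 21/2
order-2 term: (135/4)x^2 + (27/4)x
order-3 term: -(135/4)x - 27/8
order-4 term: 405/32
the series for exp(-(3/2)D) f terminates at order 4
exp(-(3/2)D) f = (5/2)x^4 - 14x^3 + (117/4)x^2 - 20x + 25/32
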